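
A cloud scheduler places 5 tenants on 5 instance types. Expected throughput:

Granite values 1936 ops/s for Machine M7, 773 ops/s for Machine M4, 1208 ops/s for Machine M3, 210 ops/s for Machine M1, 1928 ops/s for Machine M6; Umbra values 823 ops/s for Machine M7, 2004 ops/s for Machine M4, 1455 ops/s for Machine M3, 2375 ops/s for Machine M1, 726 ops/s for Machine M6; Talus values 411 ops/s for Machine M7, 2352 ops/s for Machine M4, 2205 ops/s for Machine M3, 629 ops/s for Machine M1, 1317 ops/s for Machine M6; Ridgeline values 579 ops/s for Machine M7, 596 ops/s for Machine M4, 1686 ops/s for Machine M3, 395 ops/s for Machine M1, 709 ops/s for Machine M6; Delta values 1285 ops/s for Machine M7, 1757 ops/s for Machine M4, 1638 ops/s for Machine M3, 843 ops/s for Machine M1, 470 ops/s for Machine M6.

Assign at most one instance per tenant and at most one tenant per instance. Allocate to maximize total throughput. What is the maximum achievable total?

This is the linear assignment problem.
Optimal: Granite→Machine M6 (1928 ops/s), Umbra→Machine M1 (2375 ops/s), Talus→Machine M4 (2352 ops/s), Ridgeline→Machine M3 (1686 ops/s), Delta→Machine M7 (1285 ops/s) — total 1928+2375+2352+1686+1285 = 9626 ops/s.
Column-greedy (each instance in turn goes to its best remaining tenant) gives 8819 ops/s, worse by 807.
Next-best assignment: Granite→Machine M7, Umbra→Machine M1, Talus→Machine M6, Ridgeline→Machine M3, Delta→Machine M4 = 9071 ops/s.
Swapping Talus↔Delta (Talus→Machine M7 411 ops/s, Delta→Machine M4 1757 ops/s) loses 1469.
Checked against all permutations: 9626 ops/s is optimal.

Max total: 9626 ops/s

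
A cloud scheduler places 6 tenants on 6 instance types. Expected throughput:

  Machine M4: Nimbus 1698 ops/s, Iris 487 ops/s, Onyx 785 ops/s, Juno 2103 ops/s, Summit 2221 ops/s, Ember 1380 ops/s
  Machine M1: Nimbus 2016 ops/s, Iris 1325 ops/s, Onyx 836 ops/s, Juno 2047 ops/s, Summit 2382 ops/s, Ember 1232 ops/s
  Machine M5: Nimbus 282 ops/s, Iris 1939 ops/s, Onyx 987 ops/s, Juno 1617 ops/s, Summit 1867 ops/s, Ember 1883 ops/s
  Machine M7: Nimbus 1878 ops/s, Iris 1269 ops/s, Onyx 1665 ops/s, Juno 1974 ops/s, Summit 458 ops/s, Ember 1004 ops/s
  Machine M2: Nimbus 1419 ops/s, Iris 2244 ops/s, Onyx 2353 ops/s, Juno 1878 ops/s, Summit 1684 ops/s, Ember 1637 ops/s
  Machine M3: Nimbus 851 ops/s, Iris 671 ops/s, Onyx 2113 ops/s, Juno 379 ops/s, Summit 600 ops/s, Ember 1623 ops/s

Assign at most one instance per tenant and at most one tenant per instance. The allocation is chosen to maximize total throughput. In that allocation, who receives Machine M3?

Onyx receives Machine M3.

Optimal: Nimbus→Machine M7 (1878 ops/s), Iris→Machine M2 (2244 ops/s), Onyx→Machine M3 (2113 ops/s), Juno→Machine M4 (2103 ops/s), Summit→Machine M1 (2382 ops/s), Ember→Machine M5 (1883 ops/s) — total 1878+2244+2113+2103+2382+1883 = 12603 ops/s.
Max-entry greedy (repeatedly take the single best remaining cell) gives 12278 ops/s, worse by 325.
Swapping Ember↔Nimbus (Ember→Machine M7 1004 ops/s, Nimbus→Machine M5 282 ops/s) loses 2475.
Onyx's own top instance is Machine M2 (2353 ops/s), but forcing Onyx→Machine M2 and reassigning the rest optimally gives only 12278 ops/s — worse by 325.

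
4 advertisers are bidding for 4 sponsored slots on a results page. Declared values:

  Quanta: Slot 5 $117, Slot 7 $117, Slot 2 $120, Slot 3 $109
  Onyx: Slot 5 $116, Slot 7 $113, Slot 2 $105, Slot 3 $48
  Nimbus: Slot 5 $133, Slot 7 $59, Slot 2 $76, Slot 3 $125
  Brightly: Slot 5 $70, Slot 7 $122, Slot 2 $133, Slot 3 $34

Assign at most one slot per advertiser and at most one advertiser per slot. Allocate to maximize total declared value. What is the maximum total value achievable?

This is the linear assignment problem.
Optimal: Quanta→Slot 7 ($117), Onyx→Slot 5 ($116), Nimbus→Slot 3 ($125), Brightly→Slot 2 ($133) — total 117+116+125+133 = $491.
Row-greedy (each advertiser in turn takes its best remaining slot) gives $483, worse by 8.
No other one-to-one assignment exceeds $491.

Max total: $491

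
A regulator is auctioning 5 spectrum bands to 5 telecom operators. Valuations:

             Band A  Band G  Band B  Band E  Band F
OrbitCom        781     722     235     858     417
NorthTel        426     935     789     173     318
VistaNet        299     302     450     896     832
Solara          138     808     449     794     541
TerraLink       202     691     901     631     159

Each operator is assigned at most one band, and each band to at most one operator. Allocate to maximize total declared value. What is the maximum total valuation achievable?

Optimal: OrbitCom→Band A ($781M), NorthTel→Band G ($935M), VistaNet→Band F ($832M), Solara→Band E ($794M), TerraLink→Band B ($901M) — total 781+935+832+794+901 = $4243M.
Max-entry greedy (repeatedly take the single best remaining cell) gives $4054M, worse by 189.
Next-best assignment: OrbitCom→Band A, NorthTel→Band G, VistaNet→Band E, Solara→Band F, TerraLink→Band B = $4054M.
No other one-to-one assignment exceeds $4243M.

Maximum total: $4243M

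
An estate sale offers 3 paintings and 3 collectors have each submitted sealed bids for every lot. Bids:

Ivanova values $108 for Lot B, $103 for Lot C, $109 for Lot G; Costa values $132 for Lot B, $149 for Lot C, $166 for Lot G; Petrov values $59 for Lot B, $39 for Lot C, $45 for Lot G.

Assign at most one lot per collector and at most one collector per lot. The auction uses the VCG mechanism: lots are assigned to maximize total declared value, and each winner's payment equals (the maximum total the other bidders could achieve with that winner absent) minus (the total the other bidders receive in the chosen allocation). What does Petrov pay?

Efficient allocation: Ivanova→Lot C ($103), Costa→Lot G ($166), Petrov→Lot B ($59); total welfare W = $328.
Petrov receives Lot B at value $59, so the others get W − 59 = $269.
Without Petrov: best allocation of the remaining 2 bidders over all 3 lots is Ivanova→Lot B ($108), Costa→Lot G ($166), total $274.
VCG payment = (others' best without Petrov) − (others' welfare with Petrov) = 274 − 269 = $5.

Petrov pays $5.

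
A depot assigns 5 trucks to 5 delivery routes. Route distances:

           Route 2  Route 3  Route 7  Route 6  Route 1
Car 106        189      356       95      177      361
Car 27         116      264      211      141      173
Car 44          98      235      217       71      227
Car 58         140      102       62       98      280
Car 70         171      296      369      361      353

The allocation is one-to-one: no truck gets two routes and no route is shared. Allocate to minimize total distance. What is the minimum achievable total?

Minimum total: 612 km

This is the linear assignment problem.
Optimal: Car 106→Route 7 (95 km), Car 27→Route 1 (173 km), Car 44→Route 6 (71 km), Car 58→Route 3 (102 km), Car 70→Route 2 (171 km) — total 95+173+71+102+171 = 612 km.
Column-greedy (each route in turn goes to its cheapest remaining truck) gives 789 km, worse by 177.
Next-best assignment: Car 106→Route 7, Car 27→Route 6, Car 44→Route 1, Car 58→Route 3, Car 70→Route 2 = 736 km.
Swapping Car 44↔Car 58 (Car 44→Route 3 235 km, Car 58→Route 6 98 km) adds 160.
No other one-to-one assignment undercuts 612 km.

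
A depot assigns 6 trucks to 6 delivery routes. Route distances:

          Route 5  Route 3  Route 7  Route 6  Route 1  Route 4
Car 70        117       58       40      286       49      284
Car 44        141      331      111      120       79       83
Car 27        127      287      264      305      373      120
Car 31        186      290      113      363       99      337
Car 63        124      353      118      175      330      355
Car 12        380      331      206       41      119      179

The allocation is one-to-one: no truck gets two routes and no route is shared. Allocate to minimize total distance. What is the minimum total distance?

This is the linear assignment problem.
Optimal: Car 70→Route 3 (58 km), Car 44→Route 4 (83 km), Car 27→Route 5 (127 km), Car 31→Route 1 (99 km), Car 63→Route 7 (118 km), Car 12→Route 6 (41 km) — total 58+83+127+99+118+41 = 526 km.
Row-greedy (each truck in turn takes its cheapest remaining route) gives 931 km, worse by 405.
Swapping Car 27↔Car 44 (Car 27→Route 4 120 km, Car 44→Route 5 141 km) adds 51.
No other one-to-one assignment undercuts 526 km.

Minimum total: 526 km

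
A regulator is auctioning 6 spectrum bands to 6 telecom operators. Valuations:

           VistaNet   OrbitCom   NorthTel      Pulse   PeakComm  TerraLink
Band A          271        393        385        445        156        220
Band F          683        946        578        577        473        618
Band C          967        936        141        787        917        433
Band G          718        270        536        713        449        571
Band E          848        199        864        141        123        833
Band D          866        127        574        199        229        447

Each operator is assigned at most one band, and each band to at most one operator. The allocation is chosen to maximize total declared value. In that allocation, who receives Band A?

This is the linear assignment problem.
Optimal: VistaNet→Band D ($866M), OrbitCom→Band F ($946M), NorthTel→Band A ($385M), Pulse→Band G ($713M), PeakComm→Band C ($917M), TerraLink→Band E ($833M) — total 866+946+385+713+917+833 = $4660M.
Next-best assignment: VistaNet→Band D, OrbitCom→Band F, NorthTel→Band E, Pulse→Band A, PeakComm→Band C, TerraLink→Band G = $4609M.
No other one-to-one assignment exceeds $4660M.
NorthTel's own top band is Band E ($864M), but forcing NorthTel→Band E and reassigning the rest optimally gives only $4609M — worse by 51.

NorthTel receives Band A.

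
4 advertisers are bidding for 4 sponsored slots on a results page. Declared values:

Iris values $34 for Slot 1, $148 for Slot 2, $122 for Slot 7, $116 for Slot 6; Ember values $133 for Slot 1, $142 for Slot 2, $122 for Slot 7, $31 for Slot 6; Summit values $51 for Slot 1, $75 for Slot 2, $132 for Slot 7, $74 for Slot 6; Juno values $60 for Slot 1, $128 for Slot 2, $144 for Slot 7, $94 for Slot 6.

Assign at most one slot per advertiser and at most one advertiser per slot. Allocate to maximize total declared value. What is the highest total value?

This is a one-to-one assignment (maximum-weight bipartite matching).
Optimal: Iris→Slot 6 ($116), Ember→Slot 1 ($133), Summit→Slot 7 ($132), Juno→Slot 2 ($128) — total 116+133+132+128 = $509.
Row-greedy (each advertiser in turn takes its best remaining slot) gives $507, worse by 2.
Next-best assignment: Iris→Slot 2, Ember→Slot 1, Summit→Slot 7, Juno→Slot 6 = $507.
Swapping Iris↔Juno (Iris→Slot 2 $148, Juno→Slot 6 $94) loses 2.

Max total: $509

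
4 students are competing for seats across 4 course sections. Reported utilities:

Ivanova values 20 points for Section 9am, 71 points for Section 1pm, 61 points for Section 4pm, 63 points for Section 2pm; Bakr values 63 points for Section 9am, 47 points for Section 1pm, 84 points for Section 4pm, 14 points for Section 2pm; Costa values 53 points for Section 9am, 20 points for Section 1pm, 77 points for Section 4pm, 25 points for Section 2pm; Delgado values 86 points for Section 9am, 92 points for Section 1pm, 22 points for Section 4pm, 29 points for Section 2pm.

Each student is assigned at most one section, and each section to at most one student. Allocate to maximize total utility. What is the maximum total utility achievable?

Optimal: Ivanova→Section 2pm (63 points), Bakr→Section 9am (63 points), Costa→Section 4pm (77 points), Delgado→Section 1pm (92 points) — total 63+63+77+92 = 295 points.
Row-greedy (each student in turn takes its best remaining section) gives 237 points, worse by 58.
Next-best assignment: Ivanova→Section 2pm, Bakr→Section 4pm, Costa→Section 9am, Delgado→Section 1pm = 292 points.
No other one-to-one assignment exceeds 295 points.

Maximum total: 295 points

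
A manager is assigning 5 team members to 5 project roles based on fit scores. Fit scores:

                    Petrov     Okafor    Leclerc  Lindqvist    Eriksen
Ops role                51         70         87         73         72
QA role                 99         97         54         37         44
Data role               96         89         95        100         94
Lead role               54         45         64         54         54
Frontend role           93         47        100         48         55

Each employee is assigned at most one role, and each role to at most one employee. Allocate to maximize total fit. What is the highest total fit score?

Max total: 431 pts

Optimal: Petrov→Frontend role (93 pts), Okafor→QA role (97 pts), Leclerc→Ops role (87 pts), Lindqvist→Data role (100 pts), Eriksen→Lead role (54 pts) — total 93+97+87+100+54 = 431 pts.
Max-entry greedy (repeatedly take the single best remaining cell) gives 416 pts, worse by 15.
No other one-to-one assignment exceeds 431 pts.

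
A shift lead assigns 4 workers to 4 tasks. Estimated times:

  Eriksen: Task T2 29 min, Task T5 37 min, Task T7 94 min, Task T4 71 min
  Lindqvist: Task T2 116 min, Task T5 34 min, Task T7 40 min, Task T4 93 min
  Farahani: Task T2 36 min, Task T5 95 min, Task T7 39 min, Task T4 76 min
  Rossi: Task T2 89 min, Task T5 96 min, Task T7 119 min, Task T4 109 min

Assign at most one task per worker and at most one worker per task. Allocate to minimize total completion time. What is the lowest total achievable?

Minimum total: 211 min

Optimal: Eriksen→Task T2 (29 min), Lindqvist→Task T5 (34 min), Farahani→Task T7 (39 min), Rossi→Task T4 (109 min) — total 29+34+39+109 = 211 min.
Swapping Farahani↔Rossi (Farahani→Task T4 76 min, Rossi→Task T7 119 min) adds 47.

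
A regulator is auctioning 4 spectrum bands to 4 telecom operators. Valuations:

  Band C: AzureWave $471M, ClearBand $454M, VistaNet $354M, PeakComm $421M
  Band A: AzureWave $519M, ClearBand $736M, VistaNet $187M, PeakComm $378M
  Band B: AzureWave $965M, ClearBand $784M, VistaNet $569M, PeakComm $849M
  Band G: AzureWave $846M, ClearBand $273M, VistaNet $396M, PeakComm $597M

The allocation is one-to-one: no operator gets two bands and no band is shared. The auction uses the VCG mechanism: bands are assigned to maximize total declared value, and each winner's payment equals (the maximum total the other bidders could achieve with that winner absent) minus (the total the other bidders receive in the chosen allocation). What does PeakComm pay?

Efficient allocation: AzureWave→Band G ($846M), ClearBand→Band A ($736M), VistaNet→Band C ($354M), PeakComm→Band B ($849M); total welfare W = $2785M.
PeakComm receives Band B at value $849M, so the others get W − 849 = $1936M.
Without PeakComm: best allocation of the remaining 3 bidders over all 4 bands is AzureWave→Band G ($846M), ClearBand→Band A ($736M), VistaNet→Band B ($569M), total $2151M.
VCG payment = (others' best without PeakComm) − (others' welfare with PeakComm) = 2151 − 1936 = $215M.

PeakComm pays $215M.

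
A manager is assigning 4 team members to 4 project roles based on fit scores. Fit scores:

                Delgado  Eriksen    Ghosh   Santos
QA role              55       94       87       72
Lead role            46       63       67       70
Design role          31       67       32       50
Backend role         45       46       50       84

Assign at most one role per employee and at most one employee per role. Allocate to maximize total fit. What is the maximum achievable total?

Maximum total: 284 pts

This is a one-to-one assignment (maximum-weight bipartite matching).
Optimal: Delgado→Lead role (46 pts), Eriksen→Design role (67 pts), Ghosh→QA role (87 pts), Santos→Backend role (84 pts) — total 46+67+87+84 = 284 pts.
Column-greedy (each role in turn goes to its best remaining employee) gives 241 pts, worse by 43.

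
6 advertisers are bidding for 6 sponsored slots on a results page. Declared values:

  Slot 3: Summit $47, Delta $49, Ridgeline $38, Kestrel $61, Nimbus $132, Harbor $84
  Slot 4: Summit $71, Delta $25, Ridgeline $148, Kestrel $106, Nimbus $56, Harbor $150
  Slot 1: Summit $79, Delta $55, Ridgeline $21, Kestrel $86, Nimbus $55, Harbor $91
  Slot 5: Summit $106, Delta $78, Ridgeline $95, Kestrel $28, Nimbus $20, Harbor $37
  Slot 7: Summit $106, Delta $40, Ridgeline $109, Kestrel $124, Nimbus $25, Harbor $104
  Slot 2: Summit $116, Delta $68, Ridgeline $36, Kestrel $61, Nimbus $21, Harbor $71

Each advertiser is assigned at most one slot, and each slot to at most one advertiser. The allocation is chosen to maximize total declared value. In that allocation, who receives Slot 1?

Harbor receives Slot 1.

Optimal: Summit→Slot 2 ($116), Delta→Slot 5 ($78), Ridgeline→Slot 4 ($148), Kestrel→Slot 7 ($124), Nimbus→Slot 3 ($132), Harbor→Slot 1 ($91) — total 116+78+148+124+132+91 = $689.
Column-greedy (each slot in turn goes to its best remaining advertiser) gives $651, worse by 38.
Swapping Summit↔Delta (Summit→Slot 5 $106, Delta→Slot 2 $68) loses 20.
Harbor's own top slot is Slot 4 ($150), but forcing Harbor→Slot 4 and reassigning the rest optimally gives only $672 — worse by 17.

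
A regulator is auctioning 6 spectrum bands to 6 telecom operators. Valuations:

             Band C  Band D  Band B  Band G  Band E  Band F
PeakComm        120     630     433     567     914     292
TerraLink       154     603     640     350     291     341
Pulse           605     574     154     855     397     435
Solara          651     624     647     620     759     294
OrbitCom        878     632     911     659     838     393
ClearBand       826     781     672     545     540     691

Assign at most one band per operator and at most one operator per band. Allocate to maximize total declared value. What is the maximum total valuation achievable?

Maximum total: $4625M

This is a one-to-one assignment (maximum-weight bipartite matching).
Optimal: PeakComm→Band E ($914M), TerraLink→Band D ($603M), Pulse→Band G ($855M), Solara→Band C ($651M), OrbitCom→Band B ($911M), ClearBand→Band F ($691M) — total 914+603+855+651+911+691 = $4625M.
Column-greedy (each band in turn goes to its best remaining operator) gives $4416M, worse by 209.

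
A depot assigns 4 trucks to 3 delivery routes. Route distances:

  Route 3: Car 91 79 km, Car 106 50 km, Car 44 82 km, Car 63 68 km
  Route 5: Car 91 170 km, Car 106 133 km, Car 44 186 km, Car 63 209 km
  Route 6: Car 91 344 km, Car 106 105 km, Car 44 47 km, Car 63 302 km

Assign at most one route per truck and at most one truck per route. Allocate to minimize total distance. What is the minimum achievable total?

Optimal: Car 63→Route 3 (68 km), Car 106→Route 5 (133 km), Car 44→Route 6 (47 km) — total 68+133+47 = 248 km.
Min-entry greedy (repeatedly take the single cheapest remaining cell) gives 267 km, worse by 19.
Next-best assignment: Car 91→Route 3, Car 106→Route 5, Car 44→Route 6 = 259 km.
Checked against all permutations: 248 km is optimal.

Minimum total: 248 km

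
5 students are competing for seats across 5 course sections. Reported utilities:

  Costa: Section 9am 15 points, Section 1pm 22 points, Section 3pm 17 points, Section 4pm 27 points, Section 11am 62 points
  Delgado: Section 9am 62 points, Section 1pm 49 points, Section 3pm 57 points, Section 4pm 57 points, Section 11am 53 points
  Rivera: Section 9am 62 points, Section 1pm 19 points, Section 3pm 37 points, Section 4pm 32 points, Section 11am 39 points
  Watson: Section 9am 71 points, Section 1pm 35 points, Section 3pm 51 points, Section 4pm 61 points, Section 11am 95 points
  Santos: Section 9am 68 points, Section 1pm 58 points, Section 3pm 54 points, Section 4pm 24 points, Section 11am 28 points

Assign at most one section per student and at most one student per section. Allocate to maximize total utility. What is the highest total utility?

Max total: 300 points

Optimal: Costa→Section 11am (62 points), Delgado→Section 3pm (57 points), Rivera→Section 9am (62 points), Watson→Section 4pm (61 points), Santos→Section 1pm (58 points) — total 62+57+62+61+58 = 300 points.
Column-greedy (each section in turn goes to its best remaining student) gives 280 points, worse by 20.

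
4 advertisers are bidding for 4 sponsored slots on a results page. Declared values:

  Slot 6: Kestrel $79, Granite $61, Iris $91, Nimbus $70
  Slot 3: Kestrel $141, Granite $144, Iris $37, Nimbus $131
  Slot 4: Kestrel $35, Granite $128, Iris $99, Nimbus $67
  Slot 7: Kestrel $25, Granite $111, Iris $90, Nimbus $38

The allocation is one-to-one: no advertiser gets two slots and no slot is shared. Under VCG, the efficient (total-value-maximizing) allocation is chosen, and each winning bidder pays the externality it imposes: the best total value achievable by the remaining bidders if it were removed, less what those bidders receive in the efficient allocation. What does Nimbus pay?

Nimbus pays $1.

Efficient allocation: Kestrel→Slot 3 ($141), Granite→Slot 4 ($128), Iris→Slot 7 ($90), Nimbus→Slot 6 ($70); total welfare W = $429.
Nimbus receives Slot 6 at value $70, so the others get W − 70 = $359.
Without Nimbus: best allocation of the remaining 3 bidders over all 4 slots is Kestrel→Slot 3 ($141), Granite→Slot 4 ($128), Iris→Slot 6 ($91), total $360.
VCG payment = (others' best without Nimbus) − (others' welfare with Nimbus) = 360 − 359 = $1.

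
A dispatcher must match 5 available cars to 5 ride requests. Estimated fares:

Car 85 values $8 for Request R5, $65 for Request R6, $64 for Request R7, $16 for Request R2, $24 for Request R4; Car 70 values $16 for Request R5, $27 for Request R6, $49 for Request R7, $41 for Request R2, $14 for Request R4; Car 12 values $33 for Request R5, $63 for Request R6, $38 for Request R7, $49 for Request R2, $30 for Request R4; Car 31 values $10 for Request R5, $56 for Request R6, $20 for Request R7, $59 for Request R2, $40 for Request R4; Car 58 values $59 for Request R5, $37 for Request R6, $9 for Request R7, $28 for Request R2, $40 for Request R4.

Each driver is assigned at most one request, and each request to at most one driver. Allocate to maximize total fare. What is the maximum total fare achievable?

Optimal: Car 85→Request R7 ($64), Car 70→Request R2 ($41), Car 12→Request R6 ($63), Car 31→Request R4 ($40), Car 58→Request R5 ($59) — total 64+41+63+40+59 = $267.
Column-greedy (each request in turn goes to its best remaining driver) gives $262, worse by 5.
Checked against all permutations: $267 is optimal.

Maximum total: $267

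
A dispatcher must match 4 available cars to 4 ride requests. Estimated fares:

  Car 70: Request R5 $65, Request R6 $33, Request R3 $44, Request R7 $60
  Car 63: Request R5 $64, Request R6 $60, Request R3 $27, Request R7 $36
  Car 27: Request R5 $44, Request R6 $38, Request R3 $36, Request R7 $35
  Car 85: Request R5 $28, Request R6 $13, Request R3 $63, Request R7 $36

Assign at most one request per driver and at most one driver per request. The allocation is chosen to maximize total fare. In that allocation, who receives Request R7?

Treat this as an assignment problem: match each driver to one request.
Optimal: Car 70→Request R7 ($60), Car 63→Request R6 ($60), Car 27→Request R5 ($44), Car 85→Request R3 ($63) — total 60+60+44+63 = $227.
Row-greedy (each driver in turn takes its best remaining request) gives $197, worse by 30.
Next-best assignment: Car 70→Request R7, Car 63→Request R5, Car 27→Request R6, Car 85→Request R3 = $225.
Car 70's own top request is Request R5 ($65), but forcing Car 70→Request R5 and reassigning the rest optimally gives only $223 — worse by 4.

Car 70 receives Request R7.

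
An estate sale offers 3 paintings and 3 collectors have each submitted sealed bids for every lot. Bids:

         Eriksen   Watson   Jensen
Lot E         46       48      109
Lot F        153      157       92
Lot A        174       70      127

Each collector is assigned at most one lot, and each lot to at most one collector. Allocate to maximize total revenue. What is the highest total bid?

Maximum total: $440

Optimal: Eriksen→Lot A ($174), Watson→Lot F ($157), Jensen→Lot E ($109) — total 174+157+109 = $440.
Checked against all permutations: $440 is optimal.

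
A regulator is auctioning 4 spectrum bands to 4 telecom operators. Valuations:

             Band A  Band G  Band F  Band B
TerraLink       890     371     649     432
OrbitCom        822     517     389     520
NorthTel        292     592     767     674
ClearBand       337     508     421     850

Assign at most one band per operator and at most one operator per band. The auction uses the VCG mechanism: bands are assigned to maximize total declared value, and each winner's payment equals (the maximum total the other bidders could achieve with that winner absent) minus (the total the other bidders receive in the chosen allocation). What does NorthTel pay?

Efficient allocation: TerraLink→Band A ($890M), OrbitCom→Band G ($517M), NorthTel→Band F ($767M), ClearBand→Band B ($850M); total welfare W = $3024M.
NorthTel receives Band F at value $767M, so the others get W − 767 = $2257M.
Without NorthTel: best allocation of the remaining 3 bidders over all 4 bands is TerraLink→Band F ($649M), OrbitCom→Band A ($822M), ClearBand→Band B ($850M), total $2321M.
VCG payment = (others' best without NorthTel) − (others' welfare with NorthTel) = 2321 − 2257 = $64M.

NorthTel pays $64M.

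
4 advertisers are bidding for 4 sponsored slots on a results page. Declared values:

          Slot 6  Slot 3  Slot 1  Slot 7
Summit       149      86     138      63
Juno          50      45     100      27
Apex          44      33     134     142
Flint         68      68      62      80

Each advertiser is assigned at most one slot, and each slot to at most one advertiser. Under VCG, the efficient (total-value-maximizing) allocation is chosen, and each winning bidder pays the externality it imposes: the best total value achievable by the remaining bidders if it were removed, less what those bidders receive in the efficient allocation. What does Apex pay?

Apex pays $12.

Efficient allocation: Summit→Slot 6 ($149), Juno→Slot 1 ($100), Apex→Slot 7 ($142), Flint→Slot 3 ($68); total welfare W = $459.
Apex receives Slot 7 at value $142, so the others get W − 142 = $317.
Without Apex: best allocation of the remaining 3 bidders over all 4 slots is Summit→Slot 6 ($149), Juno→Slot 1 ($100), Flint→Slot 7 ($80), total $329.
VCG payment = (others' best without Apex) − (others' welfare with Apex) = 329 − 317 = $12.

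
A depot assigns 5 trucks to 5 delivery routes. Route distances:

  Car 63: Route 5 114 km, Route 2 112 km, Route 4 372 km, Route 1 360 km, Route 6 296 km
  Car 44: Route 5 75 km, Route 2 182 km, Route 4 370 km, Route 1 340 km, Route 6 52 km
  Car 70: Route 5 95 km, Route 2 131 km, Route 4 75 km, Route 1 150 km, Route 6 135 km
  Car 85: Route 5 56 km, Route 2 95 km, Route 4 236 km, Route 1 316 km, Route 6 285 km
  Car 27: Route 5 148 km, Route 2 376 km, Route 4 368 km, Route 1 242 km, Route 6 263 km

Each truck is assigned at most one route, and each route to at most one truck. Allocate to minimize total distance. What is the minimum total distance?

Optimal: Car 63→Route 2 (112 km), Car 44→Route 6 (52 km), Car 70→Route 4 (75 km), Car 85→Route 5 (56 km), Car 27→Route 1 (242 km) — total 112+52+75+56+242 = 537 km.
Next-best assignment: Car 63→Route 5, Car 44→Route 6, Car 70→Route 4, Car 85→Route 2, Car 27→Route 1 = 578 km.
Swapping Car 63↔Car 70 (Car 63→Route 4 372 km, Car 70→Route 2 131 km) adds 316.
Every other assignment is strictly worse.

Min total: 537 km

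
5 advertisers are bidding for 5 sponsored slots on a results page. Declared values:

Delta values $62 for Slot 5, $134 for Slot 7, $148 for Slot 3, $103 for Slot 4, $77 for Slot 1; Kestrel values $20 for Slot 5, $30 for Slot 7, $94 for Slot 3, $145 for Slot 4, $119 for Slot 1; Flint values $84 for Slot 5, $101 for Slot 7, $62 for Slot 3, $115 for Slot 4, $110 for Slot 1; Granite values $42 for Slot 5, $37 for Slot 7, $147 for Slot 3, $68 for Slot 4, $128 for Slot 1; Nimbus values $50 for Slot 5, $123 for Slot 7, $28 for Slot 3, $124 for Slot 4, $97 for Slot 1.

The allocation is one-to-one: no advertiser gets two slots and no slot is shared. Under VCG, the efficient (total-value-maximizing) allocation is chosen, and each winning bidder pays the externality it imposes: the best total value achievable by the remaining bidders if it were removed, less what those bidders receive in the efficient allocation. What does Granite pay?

Granite pays $26.

Efficient allocation: Delta→Slot 3 ($148), Kestrel→Slot 4 ($145), Flint→Slot 5 ($84), Granite→Slot 1 ($128), Nimbus→Slot 7 ($123); total welfare W = $628.
Granite receives Slot 1 at value $128, so the others get W − 128 = $500.
Without Granite: best allocation of the remaining 4 bidders over all 5 slots is Delta→Slot 3 ($148), Kestrel→Slot 4 ($145), Flint→Slot 1 ($110), Nimbus→Slot 7 ($123), total $526.
VCG payment = (others' best without Granite) − (others' welfare with Granite) = 526 − 500 = $26.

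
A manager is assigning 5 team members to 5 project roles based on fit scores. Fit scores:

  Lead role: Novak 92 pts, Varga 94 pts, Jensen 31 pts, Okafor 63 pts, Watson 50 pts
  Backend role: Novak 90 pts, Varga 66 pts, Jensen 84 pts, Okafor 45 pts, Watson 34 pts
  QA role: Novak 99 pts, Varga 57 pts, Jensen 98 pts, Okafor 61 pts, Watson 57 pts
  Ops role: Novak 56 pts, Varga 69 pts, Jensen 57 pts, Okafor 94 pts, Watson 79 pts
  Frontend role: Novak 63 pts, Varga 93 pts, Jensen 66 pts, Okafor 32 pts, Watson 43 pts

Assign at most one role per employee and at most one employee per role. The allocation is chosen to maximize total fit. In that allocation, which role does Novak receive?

Optimal: Novak→Backend role (90 pts), Varga→Frontend role (93 pts), Jensen→QA role (98 pts), Okafor→Ops role (94 pts), Watson→Lead role (50 pts) — total 90+93+98+94+50 = 425 pts.
Column-greedy (each role in turn goes to its best remaining employee) gives 419 pts, worse by 6.
Next-best assignment: Novak→Backend role, Varga→Frontend role, Jensen→QA role, Okafor→Lead role, Watson→Ops role = 423 pts.
Swapping Jensen↔Okafor (Jensen→Ops role 57 pts, Okafor→QA role 61 pts) loses 74.
Novak's own top role is QA role (99 pts), but forcing Novak→QA role and reassigning the rest optimally gives only 420 pts — worse by 5.

Novak receives Backend role.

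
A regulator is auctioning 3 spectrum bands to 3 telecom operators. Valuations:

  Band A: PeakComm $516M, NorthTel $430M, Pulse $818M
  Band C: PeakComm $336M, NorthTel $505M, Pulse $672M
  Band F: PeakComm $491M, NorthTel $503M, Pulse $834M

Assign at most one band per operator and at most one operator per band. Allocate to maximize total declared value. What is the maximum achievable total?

Max total: $1855M

This is a one-to-one assignment (maximum-weight bipartite matching).
Optimal: PeakComm→Band A ($516M), NorthTel→Band C ($505M), Pulse→Band F ($834M) — total 516+505+834 = $1855M.
Column-greedy (each band in turn goes to its best remaining operator) gives $1814M, worse by 41.
Next-best assignment: PeakComm→Band F, NorthTel→Band C, Pulse→Band A = $1814M.
Swapping NorthTel↔PeakComm (NorthTel→Band A $430M, PeakComm→Band C $336M) loses 255.
Every other assignment is strictly worse.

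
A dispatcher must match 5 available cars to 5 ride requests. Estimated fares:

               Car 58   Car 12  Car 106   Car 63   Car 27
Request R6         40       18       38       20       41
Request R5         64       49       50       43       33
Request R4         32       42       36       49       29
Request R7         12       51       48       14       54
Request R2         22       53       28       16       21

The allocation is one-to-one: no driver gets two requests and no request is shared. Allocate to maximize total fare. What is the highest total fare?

Optimal: Car 58→Request R5 ($64), Car 12→Request R2 ($53), Car 106→Request R6 ($38), Car 63→Request R4 ($49), Car 27→Request R7 ($54) — total 64+53+38+49+54 = $258.
Column-greedy (each request in turn goes to its best remaining driver) gives $233, worse by 25.

Max total: $258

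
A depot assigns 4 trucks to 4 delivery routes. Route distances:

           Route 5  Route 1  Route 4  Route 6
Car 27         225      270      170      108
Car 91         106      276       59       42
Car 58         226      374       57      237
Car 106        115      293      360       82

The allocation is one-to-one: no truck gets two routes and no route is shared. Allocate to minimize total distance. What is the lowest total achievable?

This is the linear assignment problem.
Optimal: Car 27→Route 1 (270 km), Car 91→Route 6 (42 km), Car 58→Route 4 (57 km), Car 106→Route 5 (115 km) — total 270+42+57+115 = 484 km.
Column-greedy (each route in turn goes to its cheapest remaining truck) gives 515 km, worse by 31.
Swapping Car 27↔Car 106 (Car 27→Route 5 225 km, Car 106→Route 1 293 km) adds 133.
Every other assignment is strictly worse.

Min total: 484 km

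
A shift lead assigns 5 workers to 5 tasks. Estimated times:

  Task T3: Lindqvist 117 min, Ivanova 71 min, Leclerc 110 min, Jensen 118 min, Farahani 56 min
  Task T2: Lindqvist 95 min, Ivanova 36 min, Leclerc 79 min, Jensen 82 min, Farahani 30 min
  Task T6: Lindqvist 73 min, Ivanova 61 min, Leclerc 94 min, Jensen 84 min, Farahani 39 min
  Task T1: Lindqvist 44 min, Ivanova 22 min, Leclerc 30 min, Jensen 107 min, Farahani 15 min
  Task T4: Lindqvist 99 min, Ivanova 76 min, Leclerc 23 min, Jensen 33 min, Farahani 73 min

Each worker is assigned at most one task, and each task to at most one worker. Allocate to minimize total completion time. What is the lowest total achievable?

Min total: 228 min

Optimal: Lindqvist→Task T6 (73 min), Ivanova→Task T2 (36 min), Leclerc→Task T1 (30 min), Jensen→Task T4 (33 min), Farahani→Task T3 (56 min) — total 73+36+30+33+56 = 228 min.
Row-greedy (each worker in turn takes its cheapest remaining task) gives 243 min, worse by 15.
Next-best assignment: Lindqvist→Task T6, Ivanova→Task T3, Leclerc→Task T1, Jensen→Task T4, Farahani→Task T2 = 237 min.
Swapping Ivanova↔Lindqvist (Ivanova→Task T6 61 min, Lindqvist→Task T2 95 min) adds 47.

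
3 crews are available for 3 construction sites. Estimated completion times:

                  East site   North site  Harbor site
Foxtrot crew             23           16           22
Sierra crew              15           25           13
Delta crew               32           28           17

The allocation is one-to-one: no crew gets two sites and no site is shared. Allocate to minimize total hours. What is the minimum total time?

Minimum total: 48 hours

Treat this as an assignment problem: match each crew to one site.
Optimal: Foxtrot crew→North site (16 hours), Sierra crew→East site (15 hours), Delta crew→Harbor site (17 hours) — total 16+15+17 = 48 hours.
Min-entry greedy (repeatedly take the single cheapest remaining cell) gives 61 hours, worse by 13.
Swapping Delta crew↔Foxtrot crew (Delta crew→North site 28 hours, Foxtrot crew→Harbor site 22 hours) adds 17.
No other one-to-one assignment undercuts 48 hours.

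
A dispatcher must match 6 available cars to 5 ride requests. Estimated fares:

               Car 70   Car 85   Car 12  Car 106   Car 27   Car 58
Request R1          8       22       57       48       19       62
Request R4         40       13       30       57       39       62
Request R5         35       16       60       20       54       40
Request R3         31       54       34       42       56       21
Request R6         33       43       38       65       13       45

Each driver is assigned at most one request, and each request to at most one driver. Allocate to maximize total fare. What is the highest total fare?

Maximum total: $292

Treat this as an assignment problem: match each driver to one request.
Optimal: Car 12→Request R1 ($57), Car 58→Request R4 ($62), Car 27→Request R5 ($54), Car 85→Request R3 ($54), Car 106→Request R6 ($65) — total 57+62+54+54+65 = $292.
Row-greedy (each driver in turn takes its best remaining request) gives $238, worse by 54.
Next-best assignment: Car 58→Request R1, Car 70→Request R4, Car 12→Request R5, Car 27→Request R3, Car 106→Request R6 = $283.
Every other assignment is strictly worse.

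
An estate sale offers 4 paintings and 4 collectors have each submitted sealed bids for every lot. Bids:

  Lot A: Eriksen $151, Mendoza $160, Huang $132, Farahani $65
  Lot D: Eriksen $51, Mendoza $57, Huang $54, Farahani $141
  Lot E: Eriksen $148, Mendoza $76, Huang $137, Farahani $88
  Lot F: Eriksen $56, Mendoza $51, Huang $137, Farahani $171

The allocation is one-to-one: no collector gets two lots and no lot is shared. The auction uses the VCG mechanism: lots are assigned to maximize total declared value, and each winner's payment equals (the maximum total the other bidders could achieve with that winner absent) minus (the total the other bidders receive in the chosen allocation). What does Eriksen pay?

Efficient allocation: Eriksen→Lot E ($148), Mendoza→Lot A ($160), Huang→Lot F ($137), Farahani→Lot D ($141); total welfare W = $586.
Eriksen receives Lot E at value $148, so the others get W − 148 = $438.
Without Eriksen: best allocation of the remaining 3 bidders over all 4 lots is Mendoza→Lot A ($160), Huang→Lot E ($137), Farahani→Lot F ($171), total $468.
VCG payment = (others' best without Eriksen) − (others' welfare with Eriksen) = 468 − 438 = $30.

Eriksen pays $30.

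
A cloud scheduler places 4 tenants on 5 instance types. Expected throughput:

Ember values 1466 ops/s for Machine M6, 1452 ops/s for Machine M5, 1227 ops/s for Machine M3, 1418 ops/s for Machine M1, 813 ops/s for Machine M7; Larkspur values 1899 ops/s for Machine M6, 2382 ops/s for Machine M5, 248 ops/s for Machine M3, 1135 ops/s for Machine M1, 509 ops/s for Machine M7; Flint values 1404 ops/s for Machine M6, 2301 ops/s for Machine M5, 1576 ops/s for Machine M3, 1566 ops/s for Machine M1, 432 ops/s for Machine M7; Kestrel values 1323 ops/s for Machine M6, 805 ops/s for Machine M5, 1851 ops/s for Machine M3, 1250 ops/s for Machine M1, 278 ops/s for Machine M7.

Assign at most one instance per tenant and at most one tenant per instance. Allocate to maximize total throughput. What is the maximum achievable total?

Optimal: Ember→Machine M1 (1418 ops/s), Larkspur→Machine M6 (1899 ops/s), Flint→Machine M5 (2301 ops/s), Kestrel→Machine M3 (1851 ops/s) — total 1418+1899+2301+1851 = 7469 ops/s.
Max-entry greedy (repeatedly take the single best remaining cell) gives 7265 ops/s, worse by 204.
Next-best assignment: Ember→Machine M6, Larkspur→Machine M5, Flint→Machine M1, Kestrel→Machine M3 = 7265 ops/s.

Max total: 7469 ops/s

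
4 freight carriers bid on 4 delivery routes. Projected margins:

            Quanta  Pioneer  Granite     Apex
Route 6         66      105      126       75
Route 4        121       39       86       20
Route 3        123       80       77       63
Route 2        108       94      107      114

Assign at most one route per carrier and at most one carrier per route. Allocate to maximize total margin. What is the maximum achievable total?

This is the linear assignment problem.
Optimal: Quanta→Route 4 ($121k), Pioneer→Route 3 ($80k), Granite→Route 6 ($126k), Apex→Route 2 ($114k) — total 121+80+126+114 = $441k.
Row-greedy (each carrier in turn takes its best remaining route) gives $355k, worse by 86.
Next-best assignment: Quanta→Route 3, Pioneer→Route 6, Granite→Route 4, Apex→Route 2 = $428k.

Maximum total: $441k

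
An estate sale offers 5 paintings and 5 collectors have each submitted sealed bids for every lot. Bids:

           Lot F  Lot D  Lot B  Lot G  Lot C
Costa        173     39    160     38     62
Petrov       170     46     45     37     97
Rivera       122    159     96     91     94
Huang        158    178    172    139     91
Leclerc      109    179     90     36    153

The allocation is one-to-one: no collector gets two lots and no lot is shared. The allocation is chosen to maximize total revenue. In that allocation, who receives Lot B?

Costa receives Lot B.

Optimal: Costa→Lot B ($160), Petrov→Lot F ($170), Rivera→Lot D ($159), Huang→Lot G ($139), Leclerc→Lot C ($153) — total 160+170+159+139+153 = $781.
Column-greedy (each lot in turn goes to its best remaining collector) gives $712, worse by 69.
Next-best assignment: Costa→Lot B, Petrov→Lot F, Rivera→Lot G, Huang→Lot D, Leclerc→Lot C = $752.
Every other assignment is strictly worse.
Costa's own top lot is Lot F ($173), but forcing Costa→Lot F and reassigning the rest optimally gives only $712 — worse by 69.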